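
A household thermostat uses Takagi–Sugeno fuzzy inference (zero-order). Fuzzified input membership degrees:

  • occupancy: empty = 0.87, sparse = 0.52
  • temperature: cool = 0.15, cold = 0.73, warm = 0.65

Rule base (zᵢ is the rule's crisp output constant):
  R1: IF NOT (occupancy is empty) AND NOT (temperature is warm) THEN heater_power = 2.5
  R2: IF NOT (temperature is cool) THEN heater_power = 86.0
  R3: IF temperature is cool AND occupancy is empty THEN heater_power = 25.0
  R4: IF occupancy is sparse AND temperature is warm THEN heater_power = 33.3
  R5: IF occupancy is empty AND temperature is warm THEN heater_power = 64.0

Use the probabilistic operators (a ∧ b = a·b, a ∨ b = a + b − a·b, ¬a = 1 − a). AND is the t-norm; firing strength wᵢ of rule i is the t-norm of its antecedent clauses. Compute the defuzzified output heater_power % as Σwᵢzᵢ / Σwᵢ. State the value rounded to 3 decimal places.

64.226

R1 (z=2.5): ¬empty=1−0.87=0.13, ¬warm=1−0.65=0.35; AND[a·b] → w = 0.0455
R2 (z=86.0): ¬cool=1−0.15=0.85 → w = 0.8500
R3 (z=25.0): cool=0.15, empty=0.87; AND[a·b] → w = 0.1305
R4 (z=33.3): sparse=0.52, warm=0.65; AND[a·b] → w = 0.3380
R5 (z=64.0): empty=0.87, warm=0.65; AND[a·b] → w = 0.5655
Weighted average = (0.0455·2.5 + 0.8500·86.0 + 0.1305·25.0 + 0.3380·33.3 + 0.5655·64.0) / (0.0455 + 0.8500 + 0.1305 + 0.3380 + 0.5655)
  = 123.9236 / 1.9295 = 64.226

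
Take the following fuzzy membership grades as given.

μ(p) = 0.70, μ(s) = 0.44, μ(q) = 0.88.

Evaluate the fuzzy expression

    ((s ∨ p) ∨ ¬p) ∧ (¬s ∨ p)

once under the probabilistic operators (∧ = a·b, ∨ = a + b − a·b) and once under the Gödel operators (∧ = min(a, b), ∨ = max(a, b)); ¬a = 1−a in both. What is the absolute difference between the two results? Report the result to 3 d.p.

0.066

Under probabilistic:
  s ∨ p = a + b − a·b on (0.4400, 0.7000) = 0.8320
  ¬p = 1 − 0.7000 = 0.3000
  (s ∨ p) ∨ ¬p = a + b − a·b on (0.8320, 0.3000) = 0.8824
  ¬s = 1 − 0.4400 = 0.5600
  ¬s ∨ p = a + b − a·b on (0.5600, 0.7000) = 0.8680
  ((s ∨ p) ∨ ¬p) ∧ (¬s ∨ p) = a·b on (0.8824, 0.8680) = 0.7659
  → value = 0.7659
Under Gödel:
  s ∨ p = max(a, b) on (0.44, 0.70) = 0.70
  ¬p = 1 − 0.70 = 0.30
  (s ∨ p) ∨ ¬p = max(a, b) on (0.70, 0.30) = 0.70
  ¬s = 1 − 0.44 = 0.56
  ¬s ∨ p = max(a, b) on (0.56, 0.70) = 0.70
  ((s ∨ p) ∨ ¬p) ∧ (¬s ∨ p) = min(a, b) on (0.70, 0.70) = 0.70
  → value = 0.7000
|0.7659 − 0.7000| = 0.066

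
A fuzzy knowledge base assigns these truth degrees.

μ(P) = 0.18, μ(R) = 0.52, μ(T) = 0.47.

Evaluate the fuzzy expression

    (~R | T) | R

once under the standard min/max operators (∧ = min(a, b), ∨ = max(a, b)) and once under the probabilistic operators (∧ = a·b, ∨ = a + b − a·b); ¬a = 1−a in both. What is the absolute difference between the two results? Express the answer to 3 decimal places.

Under standard min/max:
  ~R = 1 − 0.52 = 0.48
  ~R | T = max(a, b) on (0.48, 0.47) = 0.48
  (~R | T) | R = max(a, b) on (0.48, 0.52) = 0.52
  → value = 0.5200
Under probabilistic:
  ~R = 1 − 0.5200 = 0.4800
  ~R | T = a + b − a·b on (0.4800, 0.4700) = 0.7244
  (~R | T) | R = a + b − a·b on (0.7244, 0.5200) = 0.8677
  → value = 0.8677
|0.5200 − 0.8677| = 0.348

0.348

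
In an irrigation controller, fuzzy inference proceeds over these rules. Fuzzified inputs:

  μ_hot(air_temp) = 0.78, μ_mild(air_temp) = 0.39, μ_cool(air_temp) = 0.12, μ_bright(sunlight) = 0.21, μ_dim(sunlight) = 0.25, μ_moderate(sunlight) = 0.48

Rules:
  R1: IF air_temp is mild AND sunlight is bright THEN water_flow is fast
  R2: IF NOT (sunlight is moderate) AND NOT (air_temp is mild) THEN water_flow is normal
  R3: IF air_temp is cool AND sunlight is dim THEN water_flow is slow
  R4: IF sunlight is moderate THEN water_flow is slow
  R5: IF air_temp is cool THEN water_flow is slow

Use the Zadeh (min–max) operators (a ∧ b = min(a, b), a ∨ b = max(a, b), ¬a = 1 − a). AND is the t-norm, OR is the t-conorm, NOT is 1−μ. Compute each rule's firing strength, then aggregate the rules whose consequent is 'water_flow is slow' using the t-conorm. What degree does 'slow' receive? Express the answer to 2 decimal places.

R1: mild=0.39, bright=0.21; AND[min(a, b)] → w = 0.21
R2: ¬moderate=1−0.48=0.52, ¬mild=1−0.39=0.61; AND[min(a, b)] → w = 0.52
R3: cool=0.12, dim=0.25; AND[min(a, b)] → w = 0.12
R4: moderate=0.48 → w = 0.48
R5: cool=0.12 → w = 0.12
Rules with consequent 'slow': {R3, R4, R5} → strengths 0.12, 0.48, 0.12
Aggregate via t-conorm [max(a, b)]: 0.48

0.48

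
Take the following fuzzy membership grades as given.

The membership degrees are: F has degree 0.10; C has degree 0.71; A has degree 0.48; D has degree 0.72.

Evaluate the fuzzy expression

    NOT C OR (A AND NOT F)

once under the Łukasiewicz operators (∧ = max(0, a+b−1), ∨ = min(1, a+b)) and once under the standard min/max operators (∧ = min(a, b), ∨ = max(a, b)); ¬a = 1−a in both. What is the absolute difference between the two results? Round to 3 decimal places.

Under Łukasiewicz:
  NOT C = 1 − 0.71 = 0.29
  NOT F = 1 − 0.10 = 0.90
  A AND NOT F = max(0, a+b−1) on (0.48, 0.90) = 0.38
  NOT C OR (A AND NOT F) = min(1, a+b) on (0.29, 0.38) = 0.67
  → value = 0.6700
Under standard min/max:
  NOT C = 1 − 0.71 = 0.29
  NOT F = 1 − 0.10 = 0.90
  A AND NOT F = min(a, b) on (0.48, 0.90) = 0.48
  NOT C OR (A AND NOT F) = max(a, b) on (0.29, 0.48) = 0.48
  → value = 0.4800
|0.6700 − 0.4800| = 0.190

0.190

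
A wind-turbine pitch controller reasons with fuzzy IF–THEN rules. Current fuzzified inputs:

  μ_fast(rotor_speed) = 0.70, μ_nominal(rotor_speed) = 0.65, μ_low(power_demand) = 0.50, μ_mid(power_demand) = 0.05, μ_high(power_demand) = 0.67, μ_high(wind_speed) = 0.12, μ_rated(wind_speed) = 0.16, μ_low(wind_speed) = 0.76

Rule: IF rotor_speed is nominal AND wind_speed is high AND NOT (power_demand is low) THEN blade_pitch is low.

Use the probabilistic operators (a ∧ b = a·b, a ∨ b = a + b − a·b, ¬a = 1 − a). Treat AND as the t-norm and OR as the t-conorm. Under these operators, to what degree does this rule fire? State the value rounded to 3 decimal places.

0.039

firing strength: nominal=0.65, high=0.12, ¬low=1−0.50=0.50; AND[a·b] → w = 0.0390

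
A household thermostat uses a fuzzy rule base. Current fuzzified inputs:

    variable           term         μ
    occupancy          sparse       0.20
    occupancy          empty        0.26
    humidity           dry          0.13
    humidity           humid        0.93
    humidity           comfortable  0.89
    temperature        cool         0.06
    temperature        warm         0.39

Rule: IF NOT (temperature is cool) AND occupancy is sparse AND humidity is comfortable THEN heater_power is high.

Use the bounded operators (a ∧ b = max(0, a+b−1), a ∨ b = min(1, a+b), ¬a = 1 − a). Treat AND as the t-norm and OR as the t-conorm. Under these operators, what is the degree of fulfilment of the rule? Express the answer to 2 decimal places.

0.03

firing strength: ¬cool=1−0.06=0.94, sparse=0.20, comfortable=0.89; AND[max(0, a+b−1)] → w = 0.03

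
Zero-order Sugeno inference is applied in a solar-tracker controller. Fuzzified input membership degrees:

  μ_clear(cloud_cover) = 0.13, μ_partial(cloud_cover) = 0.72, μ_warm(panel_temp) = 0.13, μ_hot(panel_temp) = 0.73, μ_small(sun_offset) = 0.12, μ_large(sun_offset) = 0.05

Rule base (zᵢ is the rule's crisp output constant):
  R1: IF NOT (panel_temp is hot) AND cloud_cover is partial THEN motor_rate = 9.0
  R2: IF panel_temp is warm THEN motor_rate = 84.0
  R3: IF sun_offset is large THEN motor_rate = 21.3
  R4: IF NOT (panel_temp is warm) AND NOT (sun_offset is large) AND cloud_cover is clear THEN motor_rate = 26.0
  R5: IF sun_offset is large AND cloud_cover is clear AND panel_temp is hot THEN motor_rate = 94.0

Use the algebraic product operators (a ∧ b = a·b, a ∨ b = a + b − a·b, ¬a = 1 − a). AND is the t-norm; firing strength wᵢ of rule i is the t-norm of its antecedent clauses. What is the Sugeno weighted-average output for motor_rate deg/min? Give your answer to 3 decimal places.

34.884

R1 (z=9.0): ¬hot=1−0.73=0.27, partial=0.72; AND[a·b] → w = 0.1944
R2 (z=84.0): warm=0.13 → w = 0.1300
R3 (z=21.3): large=0.05 → w = 0.0500
R4 (z=26.0): ¬warm=1−0.13=0.87, ¬large=1−0.05=0.95, clear=0.13; AND[a·b] → w = 0.1074
R5 (z=94.0): large=0.05, clear=0.13, hot=0.73; AND[a·b] → w = 0.0047
Weighted average = (0.1944·9.0 + 0.1300·84.0 + 0.0500·21.3 + 0.1074·26.0 + 0.0047·94.0) / (0.1944 + 0.1300 + 0.0500 + 0.1074 + 0.0047)
  = 16.9742 / 0.4866 = 34.884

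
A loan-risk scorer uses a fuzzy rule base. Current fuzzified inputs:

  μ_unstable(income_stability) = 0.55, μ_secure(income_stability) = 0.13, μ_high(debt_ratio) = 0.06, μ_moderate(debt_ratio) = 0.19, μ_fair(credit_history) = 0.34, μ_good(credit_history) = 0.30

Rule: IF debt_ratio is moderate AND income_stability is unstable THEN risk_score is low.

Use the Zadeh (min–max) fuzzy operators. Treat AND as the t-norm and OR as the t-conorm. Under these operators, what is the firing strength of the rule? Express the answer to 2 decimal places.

firing strength: moderate=0.19, unstable=0.55; AND[min(a, b)] → w = 0.19

0.19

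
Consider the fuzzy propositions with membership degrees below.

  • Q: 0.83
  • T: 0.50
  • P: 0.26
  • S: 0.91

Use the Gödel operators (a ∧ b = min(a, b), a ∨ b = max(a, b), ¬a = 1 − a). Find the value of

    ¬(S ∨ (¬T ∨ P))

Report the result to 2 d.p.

¬T = 1 − 0.50 = 0.50
¬T ∨ P = max(a, b) on (0.50, 0.26) = 0.50
S ∨ (¬T ∨ P) = max(a, b) on (0.91, 0.50) = 0.91
¬(S ∨ (¬T ∨ P)) = 1 − 0.91 = 0.09

0.09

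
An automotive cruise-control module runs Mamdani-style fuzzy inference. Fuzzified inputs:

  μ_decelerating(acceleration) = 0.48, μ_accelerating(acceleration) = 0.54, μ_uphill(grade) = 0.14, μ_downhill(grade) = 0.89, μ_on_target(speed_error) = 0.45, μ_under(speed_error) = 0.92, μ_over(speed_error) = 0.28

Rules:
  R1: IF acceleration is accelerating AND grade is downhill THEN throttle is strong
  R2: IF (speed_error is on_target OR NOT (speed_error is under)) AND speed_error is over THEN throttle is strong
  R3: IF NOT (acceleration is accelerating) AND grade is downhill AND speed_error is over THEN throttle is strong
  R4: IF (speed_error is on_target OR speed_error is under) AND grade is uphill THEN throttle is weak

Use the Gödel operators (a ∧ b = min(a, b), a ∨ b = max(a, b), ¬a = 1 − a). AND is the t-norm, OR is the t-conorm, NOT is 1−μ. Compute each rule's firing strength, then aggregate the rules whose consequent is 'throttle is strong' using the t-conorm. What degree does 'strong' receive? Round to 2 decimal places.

0.54

R1: accelerating=0.54, downhill=0.89; AND[min(a, b)] → w = 0.54
R2: (on_target=0.45 OR ¬under=1−0.92=0.08) = 0.45; AND[min(a, b)] with over=0.28 → w = 0.28
R3: ¬accelerating=1−0.54=0.46, downhill=0.89, over=0.28; AND[min(a, b)] → w = 0.28
R4: (on_target=0.45 OR under=0.92) = 0.92; AND[min(a, b)] with uphill=0.14 → w = 0.14
Rules with consequent 'strong': {R1, R2, R3} → strengths 0.54, 0.28, 0.28
Aggregate via t-conorm [max(a, b)]: 0.54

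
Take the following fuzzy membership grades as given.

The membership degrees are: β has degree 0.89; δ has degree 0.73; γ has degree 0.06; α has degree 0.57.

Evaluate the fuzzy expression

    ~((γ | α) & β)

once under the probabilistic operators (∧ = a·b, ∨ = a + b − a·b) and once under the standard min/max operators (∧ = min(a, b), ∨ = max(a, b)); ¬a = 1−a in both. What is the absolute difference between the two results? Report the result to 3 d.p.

Under probabilistic:
  γ | α = a + b − a·b on (0.0600, 0.5700) = 0.5958
  (γ | α) & β = a·b on (0.5958, 0.8900) = 0.5303
  ~((γ | α) & β) = 1 − 0.5303 = 0.4697
  → value = 0.4697
Under standard min/max:
  γ | α = max(a, b) on (0.06, 0.57) = 0.57
  (γ | α) & β = min(a, b) on (0.57, 0.89) = 0.57
  ~((γ | α) & β) = 1 − 0.57 = 0.43
  → value = 0.4300
|0.4697 − 0.4300| = 0.040

0.040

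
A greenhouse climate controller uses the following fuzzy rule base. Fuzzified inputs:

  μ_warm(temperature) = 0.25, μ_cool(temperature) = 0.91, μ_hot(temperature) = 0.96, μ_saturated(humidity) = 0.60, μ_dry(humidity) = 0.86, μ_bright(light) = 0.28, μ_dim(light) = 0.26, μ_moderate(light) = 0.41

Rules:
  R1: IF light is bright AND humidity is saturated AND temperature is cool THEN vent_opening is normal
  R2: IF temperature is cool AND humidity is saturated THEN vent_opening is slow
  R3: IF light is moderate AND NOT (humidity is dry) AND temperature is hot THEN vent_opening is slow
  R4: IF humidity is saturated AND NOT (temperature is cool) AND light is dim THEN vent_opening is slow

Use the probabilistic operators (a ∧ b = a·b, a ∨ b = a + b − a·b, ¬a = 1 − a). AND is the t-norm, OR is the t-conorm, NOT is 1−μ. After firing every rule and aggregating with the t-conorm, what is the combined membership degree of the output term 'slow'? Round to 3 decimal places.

0.577

R1: bright=0.28, saturated=0.60, cool=0.91; AND[a·b] → w = 0.1529
R2: cool=0.91, saturated=0.60; AND[a·b] → w = 0.5460
R3: moderate=0.41, ¬dry=1−0.86=0.14, hot=0.96; AND[a·b] → w = 0.0551
R4: saturated=0.60, ¬cool=1−0.91=0.09, dim=0.26; AND[a·b] → w = 0.0140
Rules with consequent 'slow': {R2, R3, R4} → strengths 0.5460, 0.0551, 0.0140
Aggregate via t-conorm [a + b − a·b]: 0.5770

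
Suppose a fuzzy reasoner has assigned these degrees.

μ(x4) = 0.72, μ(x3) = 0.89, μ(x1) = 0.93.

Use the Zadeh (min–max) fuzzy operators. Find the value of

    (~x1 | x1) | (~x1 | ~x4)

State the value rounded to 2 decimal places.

~x1 = 1 − 0.93 = 0.07
~x1 | x1 = max(a, b) on (0.07, 0.93) = 0.93
~x1 = 1 − 0.93 = 0.07
~x4 = 1 − 0.72 = 0.28
~x1 | ~x4 = max(a, b) on (0.07, 0.28) = 0.28
(~x1 | x1) | (~x1 | ~x4) = max(a, b) on (0.93, 0.28) = 0.93

0.93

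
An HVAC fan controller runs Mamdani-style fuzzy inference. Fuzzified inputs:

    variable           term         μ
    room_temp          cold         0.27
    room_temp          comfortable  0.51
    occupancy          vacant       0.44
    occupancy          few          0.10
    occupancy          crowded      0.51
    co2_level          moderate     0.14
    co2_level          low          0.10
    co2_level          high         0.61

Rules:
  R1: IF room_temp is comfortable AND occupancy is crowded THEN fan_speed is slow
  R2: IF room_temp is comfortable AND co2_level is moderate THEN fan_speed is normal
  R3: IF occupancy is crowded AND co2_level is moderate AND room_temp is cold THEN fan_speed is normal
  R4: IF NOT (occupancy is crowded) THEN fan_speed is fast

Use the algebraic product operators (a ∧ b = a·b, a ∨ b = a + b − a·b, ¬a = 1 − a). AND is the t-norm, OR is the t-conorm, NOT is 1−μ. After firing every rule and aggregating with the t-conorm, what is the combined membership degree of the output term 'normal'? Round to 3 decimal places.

0.089

R1: comfortable=0.51, crowded=0.51; AND[a·b] → w = 0.2601
R2: comfortable=0.51, moderate=0.14; AND[a·b] → w = 0.0714
R3: crowded=0.51, moderate=0.14, cold=0.27; AND[a·b] → w = 0.0193
R4: ¬crowded=1−0.51=0.49 → w = 0.4900
Rules with consequent 'normal': {R2, R3} → strengths 0.0714, 0.0193
Aggregate via t-conorm [a + b − a·b]: 0.0893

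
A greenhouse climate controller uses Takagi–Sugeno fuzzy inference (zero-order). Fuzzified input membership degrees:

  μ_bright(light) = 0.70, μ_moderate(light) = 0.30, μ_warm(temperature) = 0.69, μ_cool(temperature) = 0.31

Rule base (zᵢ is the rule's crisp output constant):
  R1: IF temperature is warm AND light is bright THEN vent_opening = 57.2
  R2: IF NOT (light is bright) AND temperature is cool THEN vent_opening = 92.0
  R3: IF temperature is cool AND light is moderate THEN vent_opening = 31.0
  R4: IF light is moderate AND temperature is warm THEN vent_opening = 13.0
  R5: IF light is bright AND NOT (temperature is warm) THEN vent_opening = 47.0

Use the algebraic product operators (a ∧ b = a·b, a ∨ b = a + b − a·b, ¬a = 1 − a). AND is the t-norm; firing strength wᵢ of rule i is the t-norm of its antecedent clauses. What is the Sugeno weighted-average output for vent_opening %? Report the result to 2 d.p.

47.54

R1 (z=57.2): warm=0.69, bright=0.70; AND[a·b] → w = 0.4830
R2 (z=92.0): ¬bright=1−0.70=0.30, cool=0.31; AND[a·b] → w = 0.0930
R3 (z=31.0): cool=0.31, moderate=0.30; AND[a·b] → w = 0.0930
R4 (z=13.0): moderate=0.30, warm=0.69; AND[a·b] → w = 0.2070
R5 (z=47.0): bright=0.70, ¬warm=1−0.69=0.31; AND[a·b] → w = 0.2170
Weighted average = (0.4830·57.2 + 0.0930·92.0 + 0.0930·31.0 + 0.2070·13.0 + 0.2170·47.0) / (0.4830 + 0.0930 + 0.0930 + 0.2070 + 0.2170)
  = 51.9566 / 1.0930 = 47.54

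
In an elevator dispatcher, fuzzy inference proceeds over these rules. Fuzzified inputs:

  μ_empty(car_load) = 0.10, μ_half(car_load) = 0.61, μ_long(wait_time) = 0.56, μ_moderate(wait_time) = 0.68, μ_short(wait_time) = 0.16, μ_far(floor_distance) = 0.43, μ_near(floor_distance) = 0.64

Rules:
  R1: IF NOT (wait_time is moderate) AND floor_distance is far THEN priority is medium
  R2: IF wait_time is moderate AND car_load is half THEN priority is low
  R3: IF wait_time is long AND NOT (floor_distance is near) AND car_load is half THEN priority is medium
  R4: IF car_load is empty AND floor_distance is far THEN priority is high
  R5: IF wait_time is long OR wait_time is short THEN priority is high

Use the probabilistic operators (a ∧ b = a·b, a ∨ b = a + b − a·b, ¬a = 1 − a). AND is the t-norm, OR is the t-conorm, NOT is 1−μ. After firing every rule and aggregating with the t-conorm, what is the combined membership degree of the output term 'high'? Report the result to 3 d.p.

R1: ¬moderate=1−0.68=0.32, far=0.43; AND[a·b] → w = 0.1376
R2: moderate=0.68, half=0.61; AND[a·b] → w = 0.4148
R3: long=0.56, ¬near=1−0.64=0.36, half=0.61; AND[a·b] → w = 0.1230
R4: empty=0.10, far=0.43; AND[a·b] → w = 0.0430
R5: long=0.56, short=0.16; OR[a + b − a·b] → w = 0.6304
Rules with consequent 'high': {R4, R5} → strengths 0.0430, 0.6304
Aggregate via t-conorm [a + b − a·b]: 0.6463

0.646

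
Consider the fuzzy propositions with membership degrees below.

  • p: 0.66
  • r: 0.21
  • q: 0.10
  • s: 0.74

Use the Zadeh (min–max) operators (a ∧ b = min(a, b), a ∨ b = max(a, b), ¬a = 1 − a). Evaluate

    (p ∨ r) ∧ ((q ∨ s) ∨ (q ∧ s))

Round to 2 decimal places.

p ∨ r = max(a, b) on (0.66, 0.21) = 0.66
q ∨ s = max(a, b) on (0.10, 0.74) = 0.74
q ∧ s = min(a, b) on (0.10, 0.74) = 0.10
(q ∨ s) ∨ (q ∧ s) = max(a, b) on (0.74, 0.10) = 0.74
(p ∨ r) ∧ ((q ∨ s) ∨ (q ∧ s)) = min(a, b) on (0.66, 0.74) = 0.66

0.66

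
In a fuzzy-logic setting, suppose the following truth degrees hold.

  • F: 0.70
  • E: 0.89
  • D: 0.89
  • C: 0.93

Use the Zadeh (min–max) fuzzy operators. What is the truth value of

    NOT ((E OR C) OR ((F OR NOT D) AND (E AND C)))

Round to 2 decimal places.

0.07

E OR C = max(a, b) on (0.89, 0.93) = 0.93
NOT D = 1 − 0.89 = 0.11
F OR NOT D = max(a, b) on (0.70, 0.11) = 0.70
E AND C = min(a, b) on (0.89, 0.93) = 0.89
(F OR NOT D) AND (E AND C) = min(a, b) on (0.70, 0.89) = 0.70
(E OR C) OR ((F OR NOT D) AND (E AND C)) = max(a, b) on (0.93, 0.70) = 0.93
NOT ((E OR C) OR ((F OR NOT D) AND (E AND C))) = 1 − 0.93 = 0.07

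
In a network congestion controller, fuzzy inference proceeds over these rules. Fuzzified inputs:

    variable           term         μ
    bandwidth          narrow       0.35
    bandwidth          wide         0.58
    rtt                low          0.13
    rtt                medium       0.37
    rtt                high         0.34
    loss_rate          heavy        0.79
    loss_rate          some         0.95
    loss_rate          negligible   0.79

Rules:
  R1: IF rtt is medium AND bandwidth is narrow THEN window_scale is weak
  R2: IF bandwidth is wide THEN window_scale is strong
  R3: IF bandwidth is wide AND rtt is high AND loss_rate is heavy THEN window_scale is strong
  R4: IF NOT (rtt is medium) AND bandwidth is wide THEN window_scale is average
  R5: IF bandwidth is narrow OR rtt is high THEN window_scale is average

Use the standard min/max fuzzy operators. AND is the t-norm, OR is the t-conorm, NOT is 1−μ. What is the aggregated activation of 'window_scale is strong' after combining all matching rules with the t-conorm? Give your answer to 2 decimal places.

R1: medium=0.37, narrow=0.35; AND[min(a, b)] → w = 0.35
R2: wide=0.58 → w = 0.58
R3: wide=0.58, high=0.34, heavy=0.79; AND[min(a, b)] → w = 0.34
R4: ¬medium=1−0.37=0.63, wide=0.58; AND[min(a, b)] → w = 0.58
R5: narrow=0.35, high=0.34; OR[max(a, b)] → w = 0.35
Rules with consequent 'strong': {R2, R3} → strengths 0.58, 0.34
Aggregate via t-conorm [max(a, b)]: 0.58

0.58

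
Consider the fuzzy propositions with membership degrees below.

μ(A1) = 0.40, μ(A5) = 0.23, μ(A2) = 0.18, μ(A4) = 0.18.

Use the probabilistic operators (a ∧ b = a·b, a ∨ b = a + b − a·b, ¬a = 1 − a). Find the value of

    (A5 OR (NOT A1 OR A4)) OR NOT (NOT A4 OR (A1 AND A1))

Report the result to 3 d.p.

0.786

NOT A1 = 1 − 0.4000 = 0.6000
NOT A1 OR A4 = a + b − a·b on (0.6000, 0.1800) = 0.6720
A5 OR (NOT A1 OR A4) = a + b − a·b on (0.2300, 0.6720) = 0.7474
NOT A4 = 1 − 0.1800 = 0.8200
A1 AND A1 = a·b on (0.4000, 0.4000) = 0.1600
NOT A4 OR (A1 AND A1) = a + b − a·b on (0.8200, 0.1600) = 0.8488
NOT (NOT A4 OR (A1 AND A1)) = 1 − 0.8488 = 0.1512
(A5 OR (NOT A1 OR A4)) OR NOT (NOT A4 OR (A1 AND A1)) = a + b − a·b on (0.7474, 0.1512) = 0.7856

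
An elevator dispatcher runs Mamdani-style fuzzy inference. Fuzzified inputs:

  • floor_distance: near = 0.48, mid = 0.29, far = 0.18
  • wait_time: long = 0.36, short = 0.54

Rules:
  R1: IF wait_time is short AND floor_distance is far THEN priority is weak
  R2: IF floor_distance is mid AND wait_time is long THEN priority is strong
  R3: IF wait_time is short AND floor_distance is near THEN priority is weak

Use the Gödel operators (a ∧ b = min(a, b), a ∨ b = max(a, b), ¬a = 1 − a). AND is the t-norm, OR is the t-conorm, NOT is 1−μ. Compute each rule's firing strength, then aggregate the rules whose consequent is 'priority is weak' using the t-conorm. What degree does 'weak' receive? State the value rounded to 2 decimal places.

0.48

R1: short=0.54, far=0.18; AND[min(a, b)] → w = 0.18
R2: mid=0.29, long=0.36; AND[min(a, b)] → w = 0.29
R3: short=0.54, near=0.48; AND[min(a, b)] → w = 0.48
Rules with consequent 'weak': {R1, R3} → strengths 0.18, 0.48
Aggregate via t-conorm [max(a, b)]: 0.48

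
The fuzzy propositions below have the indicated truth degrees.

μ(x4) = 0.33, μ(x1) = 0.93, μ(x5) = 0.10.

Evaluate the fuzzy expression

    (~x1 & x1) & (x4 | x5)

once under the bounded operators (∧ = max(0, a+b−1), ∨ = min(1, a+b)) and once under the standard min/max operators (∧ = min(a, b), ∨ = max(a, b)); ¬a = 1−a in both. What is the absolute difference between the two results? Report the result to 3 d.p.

0.070

Under bounded:
  ~x1 = 1 − 0.93 = 0.07
  ~x1 & x1 = max(0, a+b−1) on (0.07, 0.93) = 0.00
  x4 | x5 = min(1, a+b) on (0.33, 0.10) = 0.43
  (~x1 & x1) & (x4 | x5) = max(0, a+b−1) on (0.00, 0.43) = 0.00
  → value = 0.0000
Under standard min/max:
  ~x1 = 1 − 0.93 = 0.07
  ~x1 & x1 = min(a, b) on (0.07, 0.93) = 0.07
  x4 | x5 = max(a, b) on (0.33, 0.10) = 0.33
  (~x1 & x1) & (x4 | x5) = min(a, b) on (0.07, 0.33) = 0.07
  → value = 0.0700
|0.0000 − 0.0700| = 0.070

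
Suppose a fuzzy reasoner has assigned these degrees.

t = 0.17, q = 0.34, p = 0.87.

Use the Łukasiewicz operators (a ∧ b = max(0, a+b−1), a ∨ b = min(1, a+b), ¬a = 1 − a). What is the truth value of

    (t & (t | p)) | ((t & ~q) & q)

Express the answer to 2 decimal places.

0.17

t | p = min(1, a+b) on (0.17, 0.87) = 1.00
t & (t | p) = max(0, a+b−1) on (0.17, 1.00) = 0.17
~q = 1 − 0.34 = 0.66
t & ~q = max(0, a+b−1) on (0.17, 0.66) = 0.00
(t & ~q) & q = max(0, a+b−1) on (0.00, 0.34) = 0.00
(t & (t | p)) | ((t & ~q) & q) = min(1, a+b) on (0.17, 0.00) = 0.17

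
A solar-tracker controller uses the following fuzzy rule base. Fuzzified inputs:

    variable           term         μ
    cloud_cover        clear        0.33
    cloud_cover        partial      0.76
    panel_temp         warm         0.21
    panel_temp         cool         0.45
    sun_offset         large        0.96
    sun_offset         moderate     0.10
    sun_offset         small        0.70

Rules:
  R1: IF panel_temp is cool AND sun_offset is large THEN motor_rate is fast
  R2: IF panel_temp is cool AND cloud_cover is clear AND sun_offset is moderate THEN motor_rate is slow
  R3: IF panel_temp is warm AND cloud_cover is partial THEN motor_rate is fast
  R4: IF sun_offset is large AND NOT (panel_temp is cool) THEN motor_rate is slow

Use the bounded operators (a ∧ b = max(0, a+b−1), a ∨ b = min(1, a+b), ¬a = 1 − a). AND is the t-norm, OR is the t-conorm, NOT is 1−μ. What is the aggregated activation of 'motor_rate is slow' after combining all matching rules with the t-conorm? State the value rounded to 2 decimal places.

R1: cool=0.45, large=0.96; AND[max(0, a+b−1)] → w = 0.41
R2: cool=0.45, clear=0.33, moderate=0.10; AND[max(0, a+b−1)] → w = 0.00
R3: warm=0.21, partial=0.76; AND[max(0, a+b−1)] → w = 0.00
R4: large=0.96, ¬cool=1−0.45=0.55; AND[max(0, a+b−1)] → w = 0.51
Rules with consequent 'slow': {R2, R4} → strengths 0.00, 0.51
Aggregate via t-conorm [min(1, a+b)]: 0.51

0.51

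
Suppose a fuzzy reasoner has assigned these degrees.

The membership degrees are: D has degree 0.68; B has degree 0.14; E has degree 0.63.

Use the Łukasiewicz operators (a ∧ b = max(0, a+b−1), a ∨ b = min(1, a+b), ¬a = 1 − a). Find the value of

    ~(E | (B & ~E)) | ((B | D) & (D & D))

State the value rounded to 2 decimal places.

0.55

~E = 1 − 0.63 = 0.37
B & ~E = max(0, a+b−1) on (0.14, 0.37) = 0.00
E | (B & ~E) = min(1, a+b) on (0.63, 0.00) = 0.63
~(E | (B & ~E)) = 1 − 0.63 = 0.37
B | D = min(1, a+b) on (0.14, 0.68) = 0.82
D & D = max(0, a+b−1) on (0.68, 0.68) = 0.36
(B | D) & (D & D) = max(0, a+b−1) on (0.82, 0.36) = 0.18
~(E | (B & ~E)) | ((B | D) & (D & D)) = min(1, a+b) on (0.37, 0.18) = 0.55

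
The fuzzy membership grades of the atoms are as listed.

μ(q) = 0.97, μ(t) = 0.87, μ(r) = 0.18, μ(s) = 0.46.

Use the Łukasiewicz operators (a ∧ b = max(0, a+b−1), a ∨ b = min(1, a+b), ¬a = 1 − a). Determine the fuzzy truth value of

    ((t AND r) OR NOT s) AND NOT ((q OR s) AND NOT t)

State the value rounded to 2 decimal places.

t AND r = max(0, a+b−1) on (0.87, 0.18) = 0.05
NOT s = 1 − 0.46 = 0.54
(t AND r) OR NOT s = min(1, a+b) on (0.05, 0.54) = 0.59
q OR s = min(1, a+b) on (0.97, 0.46) = 1.00
NOT t = 1 − 0.87 = 0.13
(q OR s) AND NOT t = max(0, a+b−1) on (1.00, 0.13) = 0.13
NOT ((q OR s) AND NOT t) = 1 − 0.13 = 0.87
((t AND r) OR NOT s) AND NOT ((q OR s) AND NOT t) = max(0, a+b−1) on (0.59, 0.87) = 0.46

0.46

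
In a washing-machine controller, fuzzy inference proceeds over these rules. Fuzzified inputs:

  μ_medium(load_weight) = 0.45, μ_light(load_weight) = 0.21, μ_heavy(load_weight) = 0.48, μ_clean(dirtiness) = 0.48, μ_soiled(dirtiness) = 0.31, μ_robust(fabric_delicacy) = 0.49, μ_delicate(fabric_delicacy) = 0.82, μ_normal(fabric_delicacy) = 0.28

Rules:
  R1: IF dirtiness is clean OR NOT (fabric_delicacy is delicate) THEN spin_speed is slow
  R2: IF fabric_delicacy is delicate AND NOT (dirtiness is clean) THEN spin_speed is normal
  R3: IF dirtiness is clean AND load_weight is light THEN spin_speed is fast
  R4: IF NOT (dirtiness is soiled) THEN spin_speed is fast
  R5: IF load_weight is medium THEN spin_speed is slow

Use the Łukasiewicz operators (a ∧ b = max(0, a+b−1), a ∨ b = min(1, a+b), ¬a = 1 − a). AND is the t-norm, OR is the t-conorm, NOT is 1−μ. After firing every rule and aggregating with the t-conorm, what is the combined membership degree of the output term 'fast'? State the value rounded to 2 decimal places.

R1: clean=0.48, ¬delicate=1−0.82=0.18; OR[min(1, a+b)] → w = 0.66
R2: delicate=0.82, ¬clean=1−0.48=0.52; AND[max(0, a+b−1)] → w = 0.34
R3: clean=0.48, light=0.21; AND[max(0, a+b−1)] → w = 0.00
R4: ¬soiled=1−0.31=0.69 → w = 0.69
R5: medium=0.45 → w = 0.45
Rules with consequent 'fast': {R3, R4} → strengths 0.00, 0.69
Aggregate via t-conorm [min(1, a+b)]: 0.69

0.69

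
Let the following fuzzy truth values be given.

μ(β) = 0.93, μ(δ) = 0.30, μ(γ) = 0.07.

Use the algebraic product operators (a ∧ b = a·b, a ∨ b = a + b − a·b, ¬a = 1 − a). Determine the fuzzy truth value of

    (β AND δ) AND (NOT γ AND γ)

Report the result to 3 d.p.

0.018

β AND δ = a·b on (0.9300, 0.3000) = 0.2790
NOT γ = 1 − 0.0700 = 0.9300
NOT γ AND γ = a·b on (0.9300, 0.0700) = 0.0651
(β AND δ) AND (NOT γ AND γ) = a·b on (0.2790, 0.0651) = 0.0182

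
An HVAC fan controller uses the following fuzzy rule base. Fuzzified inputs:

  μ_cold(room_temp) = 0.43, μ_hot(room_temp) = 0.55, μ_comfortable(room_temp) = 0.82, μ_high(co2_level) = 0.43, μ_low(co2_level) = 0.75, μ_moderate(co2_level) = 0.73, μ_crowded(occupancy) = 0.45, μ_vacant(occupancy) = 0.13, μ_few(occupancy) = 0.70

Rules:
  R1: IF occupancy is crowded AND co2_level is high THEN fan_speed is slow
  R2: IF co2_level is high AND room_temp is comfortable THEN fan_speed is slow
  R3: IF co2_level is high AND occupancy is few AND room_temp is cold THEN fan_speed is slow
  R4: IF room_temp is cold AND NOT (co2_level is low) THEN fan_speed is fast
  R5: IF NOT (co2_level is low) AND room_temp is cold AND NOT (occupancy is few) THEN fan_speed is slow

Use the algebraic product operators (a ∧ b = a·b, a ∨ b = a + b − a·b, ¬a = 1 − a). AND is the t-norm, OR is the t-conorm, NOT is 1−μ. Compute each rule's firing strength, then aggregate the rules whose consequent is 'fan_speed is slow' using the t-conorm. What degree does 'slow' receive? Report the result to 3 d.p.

0.560

R1: crowded=0.45, high=0.43; AND[a·b] → w = 0.1935
R2: high=0.43, comfortable=0.82; AND[a·b] → w = 0.3526
R3: high=0.43, few=0.70, cold=0.43; AND[a·b] → w = 0.1294
R4: cold=0.43, ¬low=1−0.75=0.25; AND[a·b] → w = 0.1075
R5: ¬low=1−0.75=0.25, cold=0.43, ¬few=1−0.70=0.30; AND[a·b] → w = 0.0323
Rules with consequent 'slow': {R1, R2, R3, R5} → strengths 0.1935, 0.3526, 0.1294, 0.0323
Aggregate via t-conorm [a + b − a·b]: 0.5601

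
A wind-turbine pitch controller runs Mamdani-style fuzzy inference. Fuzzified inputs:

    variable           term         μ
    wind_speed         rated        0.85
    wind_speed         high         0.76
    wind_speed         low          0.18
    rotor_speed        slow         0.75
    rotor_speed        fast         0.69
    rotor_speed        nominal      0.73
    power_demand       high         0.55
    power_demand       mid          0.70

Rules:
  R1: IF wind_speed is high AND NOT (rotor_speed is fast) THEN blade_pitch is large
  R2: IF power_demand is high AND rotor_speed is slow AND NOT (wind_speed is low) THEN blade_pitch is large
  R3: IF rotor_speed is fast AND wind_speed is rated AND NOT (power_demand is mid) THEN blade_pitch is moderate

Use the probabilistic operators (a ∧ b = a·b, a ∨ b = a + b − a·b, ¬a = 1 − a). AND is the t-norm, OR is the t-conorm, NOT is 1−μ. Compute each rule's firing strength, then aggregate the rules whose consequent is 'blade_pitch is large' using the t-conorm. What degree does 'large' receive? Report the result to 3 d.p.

0.494

R1: high=0.76, ¬fast=1−0.69=0.31; AND[a·b] → w = 0.2356
R2: high=0.55, slow=0.75, ¬low=1−0.18=0.82; AND[a·b] → w = 0.3383
R3: fast=0.69, rated=0.85, ¬mid=1−0.70=0.30; AND[a·b] → w = 0.1759
Rules with consequent 'large': {R1, R2} → strengths 0.2356, 0.3383
Aggregate via t-conorm [a + b − a·b]: 0.4942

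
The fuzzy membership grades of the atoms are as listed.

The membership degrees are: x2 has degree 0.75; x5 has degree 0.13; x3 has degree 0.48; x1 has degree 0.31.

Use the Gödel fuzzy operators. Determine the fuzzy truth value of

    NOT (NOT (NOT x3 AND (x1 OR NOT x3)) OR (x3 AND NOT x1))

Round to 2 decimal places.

0.52

NOT x3 = 1 − 0.48 = 0.52
NOT x3 = 1 − 0.48 = 0.52
x1 OR NOT x3 = max(a, b) on (0.31, 0.52) = 0.52
NOT x3 AND (x1 OR NOT x3) = min(a, b) on (0.52, 0.52) = 0.52
NOT (NOT x3 AND (x1 OR NOT x3)) = 1 − 0.52 = 0.48
NOT x1 = 1 − 0.31 = 0.69
x3 AND NOT x1 = min(a, b) on (0.48, 0.69) = 0.48
NOT (NOT x3 AND (x1 OR NOT x3)) OR (x3 AND NOT x1) = max(a, b) on (0.48, 0.48) = 0.48
NOT (NOT (NOT x3 AND (x1 OR NOT x3)) OR (x3 AND NOT x1)) = 1 − 0.48 = 0.52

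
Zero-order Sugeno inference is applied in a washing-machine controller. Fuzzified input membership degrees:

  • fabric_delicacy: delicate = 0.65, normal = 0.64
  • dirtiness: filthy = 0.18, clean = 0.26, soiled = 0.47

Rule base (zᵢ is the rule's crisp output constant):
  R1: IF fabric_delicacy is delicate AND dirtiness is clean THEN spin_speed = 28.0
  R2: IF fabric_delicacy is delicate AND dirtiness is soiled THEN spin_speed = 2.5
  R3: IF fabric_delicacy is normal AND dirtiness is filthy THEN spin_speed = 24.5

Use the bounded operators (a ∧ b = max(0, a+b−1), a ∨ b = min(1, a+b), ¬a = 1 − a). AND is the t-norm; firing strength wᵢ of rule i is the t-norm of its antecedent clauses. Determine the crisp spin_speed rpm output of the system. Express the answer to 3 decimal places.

R1 (z=28.0): delicate=0.65, clean=0.26; AND[max(0, a+b−1)] → w = 0.00
R2 (z=2.5): delicate=0.65, soiled=0.47; AND[max(0, a+b−1)] → w = 0.12
R3 (z=24.5): normal=0.64, filthy=0.18; AND[max(0, a+b−1)] → w = 0.00
Weighted average = (0.00·28.0 + 0.12·2.5 + 0.00·24.5) / (0.00 + 0.12 + 0.00)
  = 0.3000 / 0.1200 = 2.500

2.500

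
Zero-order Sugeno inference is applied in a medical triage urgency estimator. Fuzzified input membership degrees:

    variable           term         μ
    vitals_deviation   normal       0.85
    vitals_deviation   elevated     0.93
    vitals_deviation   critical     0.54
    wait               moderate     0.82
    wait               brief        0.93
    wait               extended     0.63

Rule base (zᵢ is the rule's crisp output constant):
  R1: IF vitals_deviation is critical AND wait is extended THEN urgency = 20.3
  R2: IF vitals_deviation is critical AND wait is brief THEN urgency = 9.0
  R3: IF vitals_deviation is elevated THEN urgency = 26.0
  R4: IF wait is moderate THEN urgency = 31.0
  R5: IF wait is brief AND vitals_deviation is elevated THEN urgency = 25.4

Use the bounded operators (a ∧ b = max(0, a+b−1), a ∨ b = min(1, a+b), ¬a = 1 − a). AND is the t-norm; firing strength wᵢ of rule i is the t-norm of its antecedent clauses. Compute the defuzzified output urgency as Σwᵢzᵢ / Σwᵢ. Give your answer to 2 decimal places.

R1 (z=20.3): critical=0.54, extended=0.63; AND[max(0, a+b−1)] → w = 0.17
R2 (z=9.0): critical=0.54, brief=0.93; AND[max(0, a+b−1)] → w = 0.47
R3 (z=26.0): elevated=0.93 → w = 0.93
R4 (z=31.0): moderate=0.82 → w = 0.82
R5 (z=25.4): brief=0.93, elevated=0.93; AND[max(0, a+b−1)] → w = 0.86
Weighted average = (0.17·20.3 + 0.47·9.0 + 0.93·26.0 + 0.82·31.0 + 0.86·25.4) / (0.17 + 0.47 + 0.93 + 0.82 + 0.86)
  = 79.1250 / 3.2500 = 24.35

24.35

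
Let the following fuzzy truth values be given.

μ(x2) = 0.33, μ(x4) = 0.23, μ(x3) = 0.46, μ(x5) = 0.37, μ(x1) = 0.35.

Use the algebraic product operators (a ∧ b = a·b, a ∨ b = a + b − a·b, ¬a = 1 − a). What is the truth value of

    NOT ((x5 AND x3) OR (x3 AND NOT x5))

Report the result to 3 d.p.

0.589

x5 AND x3 = a·b on (0.3700, 0.4600) = 0.1702
NOT x5 = 1 − 0.3700 = 0.6300
x3 AND NOT x5 = a·b on (0.4600, 0.6300) = 0.2898
(x5 AND x3) OR (x3 AND NOT x5) = a + b − a·b on (0.1702, 0.2898) = 0.4107
NOT ((x5 AND x3) OR (x3 AND NOT x5)) = 1 − 0.4107 = 0.5893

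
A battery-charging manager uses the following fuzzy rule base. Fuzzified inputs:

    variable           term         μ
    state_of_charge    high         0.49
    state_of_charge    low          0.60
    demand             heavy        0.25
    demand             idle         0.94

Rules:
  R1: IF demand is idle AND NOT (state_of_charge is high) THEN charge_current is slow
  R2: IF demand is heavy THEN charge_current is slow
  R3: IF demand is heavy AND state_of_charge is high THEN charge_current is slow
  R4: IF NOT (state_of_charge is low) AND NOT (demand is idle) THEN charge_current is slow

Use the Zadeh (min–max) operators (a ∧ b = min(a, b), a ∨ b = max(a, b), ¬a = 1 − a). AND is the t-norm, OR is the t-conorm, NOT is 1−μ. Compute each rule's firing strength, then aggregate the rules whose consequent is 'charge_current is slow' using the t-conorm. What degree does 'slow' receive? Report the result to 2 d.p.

R1: idle=0.94, ¬high=1−0.49=0.51; AND[min(a, b)] → w = 0.51
R2: heavy=0.25 → w = 0.25
R3: heavy=0.25, high=0.49; AND[min(a, b)] → w = 0.25
R4: ¬low=1−0.60=0.40, ¬idle=1−0.94=0.06; AND[min(a, b)] → w = 0.06
Rules with consequent 'slow': {R1, R2, R3, R4} → strengths 0.51, 0.25, 0.25, 0.06
Aggregate via t-conorm [max(a, b)]: 0.51

0.51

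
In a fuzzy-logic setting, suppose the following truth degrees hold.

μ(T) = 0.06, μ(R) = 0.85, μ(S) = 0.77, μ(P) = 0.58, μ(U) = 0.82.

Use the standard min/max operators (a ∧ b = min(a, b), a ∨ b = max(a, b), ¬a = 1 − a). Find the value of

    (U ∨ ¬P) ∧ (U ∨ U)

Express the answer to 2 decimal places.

0.82

¬P = 1 − 0.58 = 0.42
U ∨ ¬P = max(a, b) on (0.82, 0.42) = 0.82
U ∨ U = max(a, b) on (0.82, 0.82) = 0.82
(U ∨ ¬P) ∧ (U ∨ U) = min(a, b) on (0.82, 0.82) = 0.82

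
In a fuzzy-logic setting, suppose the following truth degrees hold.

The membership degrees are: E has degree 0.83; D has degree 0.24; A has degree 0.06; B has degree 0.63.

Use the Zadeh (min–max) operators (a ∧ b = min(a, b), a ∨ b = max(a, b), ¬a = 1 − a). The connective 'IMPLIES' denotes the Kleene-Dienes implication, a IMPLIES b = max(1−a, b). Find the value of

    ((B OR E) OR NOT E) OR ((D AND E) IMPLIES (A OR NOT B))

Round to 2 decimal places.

0.83

B OR E = max(a, b) on (0.63, 0.83) = 0.83
NOT E = 1 − 0.83 = 0.17
(B OR E) OR NOT E = max(a, b) on (0.83, 0.17) = 0.83
D AND E = min(a, b) on (0.24, 0.83) = 0.24
NOT B = 1 − 0.63 = 0.37
A OR NOT B = max(a, b) on (0.06, 0.37) = 0.37
(D AND E) IMPLIES (A OR NOT B)  [Kleene-Dienes: max(1−a, b)] with a=0.24, b=0.37 → 0.76
((B OR E) OR NOT E) OR ((D AND E) IMPLIES (A OR NOT B)) = max(a, b) on (0.83, 0.76) = 0.83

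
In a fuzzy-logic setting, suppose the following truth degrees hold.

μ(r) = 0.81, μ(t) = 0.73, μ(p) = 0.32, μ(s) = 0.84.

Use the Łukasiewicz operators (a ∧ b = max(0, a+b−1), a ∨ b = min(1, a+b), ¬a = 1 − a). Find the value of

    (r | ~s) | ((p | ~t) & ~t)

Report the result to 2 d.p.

0.97

~s = 1 − 0.84 = 0.16
r | ~s = min(1, a+b) on (0.81, 0.16) = 0.97
~t = 1 − 0.73 = 0.27
p | ~t = min(1, a+b) on (0.32, 0.27) = 0.59
~t = 1 − 0.73 = 0.27
(p | ~t) & ~t = max(0, a+b−1) on (0.59, 0.27) = 0.00
(r | ~s) | ((p | ~t) & ~t) = min(1, a+b) on (0.97, 0.00) = 0.97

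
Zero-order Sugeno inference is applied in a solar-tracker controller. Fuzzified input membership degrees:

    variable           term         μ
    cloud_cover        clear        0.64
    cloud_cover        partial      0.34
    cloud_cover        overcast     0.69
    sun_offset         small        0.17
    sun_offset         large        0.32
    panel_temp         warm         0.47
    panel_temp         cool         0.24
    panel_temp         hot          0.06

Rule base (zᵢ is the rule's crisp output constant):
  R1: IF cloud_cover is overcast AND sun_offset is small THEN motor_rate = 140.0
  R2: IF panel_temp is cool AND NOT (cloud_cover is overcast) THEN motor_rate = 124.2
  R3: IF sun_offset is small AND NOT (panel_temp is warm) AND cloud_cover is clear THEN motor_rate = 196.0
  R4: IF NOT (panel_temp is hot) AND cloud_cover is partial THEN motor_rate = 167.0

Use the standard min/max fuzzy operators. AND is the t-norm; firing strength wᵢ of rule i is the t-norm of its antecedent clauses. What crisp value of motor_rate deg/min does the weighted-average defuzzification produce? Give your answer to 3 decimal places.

R1 (z=140.0): overcast=0.69, small=0.17; AND[min(a, b)] → w = 0.17
R2 (z=124.2): cool=0.24, ¬overcast=1−0.69=0.31; AND[min(a, b)] → w = 0.24
R3 (z=196.0): small=0.17, ¬warm=1−0.47=0.53, clear=0.64; AND[min(a, b)] → w = 0.17
R4 (z=167.0): ¬hot=1−0.06=0.94, partial=0.34; AND[min(a, b)] → w = 0.34
Weighted average = (0.17·140.0 + 0.24·124.2 + 0.17·196.0 + 0.34·167.0) / (0.17 + 0.24 + 0.17 + 0.34)
  = 143.7080 / 0.9200 = 156.204

156.204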